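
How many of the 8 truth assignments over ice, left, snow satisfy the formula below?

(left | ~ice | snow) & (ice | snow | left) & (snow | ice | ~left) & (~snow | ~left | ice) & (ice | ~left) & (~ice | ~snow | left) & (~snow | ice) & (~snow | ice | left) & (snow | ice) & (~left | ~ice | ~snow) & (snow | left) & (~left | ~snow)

1

There are 2^3 = 8 truth assignments over (ice, left, snow).
Check each against the 12 clauses (columns in the order ice, left, snow):
  F F F  ✗ fails (ice | snow | left)
  F F T  ✗ fails (~snow | ice)
  F T F  ✗ fails (snow | ice | ~left)
  F T T  ✗ fails (~snow | ~left | ice)
  T F F  ✗ fails (left | ~ice | snow)
  T F T  ✗ fails (~ice | ~snow | left)
  T T F  ✓ satisfies all
  T T T  ✗ fails (~left | ~ice | ~snow)
1 of the 8 rows is a model.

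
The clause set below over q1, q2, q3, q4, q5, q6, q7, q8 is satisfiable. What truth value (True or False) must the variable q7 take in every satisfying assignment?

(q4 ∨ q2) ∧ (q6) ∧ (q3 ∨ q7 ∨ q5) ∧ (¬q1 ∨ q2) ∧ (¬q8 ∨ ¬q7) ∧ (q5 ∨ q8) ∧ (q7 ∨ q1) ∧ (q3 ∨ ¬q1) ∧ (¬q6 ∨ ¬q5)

Suppose q7 = True.
From the singleton clause (q6), q6 = True.
From the singleton clause (¬q8), q8 = False.
From the singleton clause (q5), q5 = True.
Now (¬q5) is unsatisfied and unit — conflict.
So every satisfying assignment has q7 = False.

False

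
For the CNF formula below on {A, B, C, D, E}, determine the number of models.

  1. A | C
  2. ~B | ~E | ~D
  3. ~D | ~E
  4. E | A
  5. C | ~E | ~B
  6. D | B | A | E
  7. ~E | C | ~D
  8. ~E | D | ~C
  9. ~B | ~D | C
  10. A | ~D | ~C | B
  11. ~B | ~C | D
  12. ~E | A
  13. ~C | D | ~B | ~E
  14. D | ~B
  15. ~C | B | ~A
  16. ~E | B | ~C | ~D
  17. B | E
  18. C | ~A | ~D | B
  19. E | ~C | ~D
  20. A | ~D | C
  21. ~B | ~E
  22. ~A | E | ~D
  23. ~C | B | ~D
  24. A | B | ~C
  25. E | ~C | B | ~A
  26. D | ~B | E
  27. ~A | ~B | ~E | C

There are 2^5 = 32 truth assignments over (A, B, C, D, E).
Split on B. With B = 1, the clauses containing B are satisfied and ~B drops from the rest; 0 of the 2^4 = 16 assignments to the other variables satisfy what remains.
With B = 0, by the same count on the reduced clause set, 1 assignment works.
Total: 0 + 1 = 1.

1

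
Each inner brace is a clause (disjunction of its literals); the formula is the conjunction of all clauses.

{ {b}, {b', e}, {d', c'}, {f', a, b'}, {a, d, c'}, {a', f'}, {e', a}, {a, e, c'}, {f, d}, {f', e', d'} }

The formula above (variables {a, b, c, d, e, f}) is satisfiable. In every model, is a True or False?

Suppose a = 0.
The clause (b) is unit, so b = 1.
The clause (e) is unit, so e = 1.
That conflicts with the unit clause (e').
So every satisfying assignment has a = True.

True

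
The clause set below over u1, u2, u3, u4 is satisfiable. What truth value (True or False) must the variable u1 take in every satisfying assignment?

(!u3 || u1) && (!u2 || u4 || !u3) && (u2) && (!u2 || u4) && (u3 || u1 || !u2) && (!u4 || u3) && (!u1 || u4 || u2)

Suppose u1 = false.
From the singleton clause (!u3), u3 = false.
From the singleton clause (u2), u2 = true.
That conflicts with the unit clause (!u2).
So every satisfying assignment has u1 = True.

True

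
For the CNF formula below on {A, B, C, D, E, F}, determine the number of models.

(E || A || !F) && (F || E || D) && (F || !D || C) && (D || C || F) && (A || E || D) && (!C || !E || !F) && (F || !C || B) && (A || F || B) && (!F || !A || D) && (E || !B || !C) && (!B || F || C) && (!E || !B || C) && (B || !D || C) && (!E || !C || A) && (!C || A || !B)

5

There are 2^6 = 64 truth assignments over (A, B, C, D, E, F).
Split on B. With B = true, the clauses containing B are satisfied and !B drops from the rest; 3 of the 2^5 = 32 assignments to the other variables satisfy what remains.
With B = false, by the same count on the reduced clause set, 2 assignments work.
(One model: A=F, B=F, C=F, D=F, E=T, F=T.)
Total: 3 + 2 = 5.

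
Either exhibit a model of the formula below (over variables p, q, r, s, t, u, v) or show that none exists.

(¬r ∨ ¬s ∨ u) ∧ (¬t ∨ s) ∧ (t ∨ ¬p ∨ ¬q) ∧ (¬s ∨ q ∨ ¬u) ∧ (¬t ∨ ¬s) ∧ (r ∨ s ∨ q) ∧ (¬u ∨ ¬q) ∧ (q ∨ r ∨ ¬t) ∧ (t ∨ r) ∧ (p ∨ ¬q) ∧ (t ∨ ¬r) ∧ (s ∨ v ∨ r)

Case t = False:
The clause (r) is unit, so r = True.
That conflicts with the unit clause (¬r).
That branch fails; take t = True instead.
The clause (s) is unit, so s = True.
That conflicts with the unit clause (¬s).
Either choice for t ends in contradiction.

UNSATISFIABLE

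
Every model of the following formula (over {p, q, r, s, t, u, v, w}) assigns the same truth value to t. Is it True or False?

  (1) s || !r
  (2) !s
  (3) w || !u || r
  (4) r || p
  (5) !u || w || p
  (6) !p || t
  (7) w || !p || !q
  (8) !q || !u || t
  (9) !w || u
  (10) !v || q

Suppose t = false.
The clause (!s) is unit, so s = false.
The clause (!r) is unit, so r = false.
The clause (p) is unit, so p = true.
But (!p) is also a unit clause — contradiction.
So every satisfying assignment has t = True.

True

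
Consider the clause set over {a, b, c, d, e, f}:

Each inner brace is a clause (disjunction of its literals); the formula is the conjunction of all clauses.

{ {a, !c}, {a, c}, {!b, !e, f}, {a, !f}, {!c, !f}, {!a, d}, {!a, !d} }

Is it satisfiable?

Suppose a = true.
(d) alone gives d = true.
But (!d) is also a unit clause — contradiction.
Undo a and try a = false.
(!c) alone gives c = false.
But (c) is also a unit clause — contradiction.
Both values of a lead to a conflict.
No assignment satisfies every clause.

No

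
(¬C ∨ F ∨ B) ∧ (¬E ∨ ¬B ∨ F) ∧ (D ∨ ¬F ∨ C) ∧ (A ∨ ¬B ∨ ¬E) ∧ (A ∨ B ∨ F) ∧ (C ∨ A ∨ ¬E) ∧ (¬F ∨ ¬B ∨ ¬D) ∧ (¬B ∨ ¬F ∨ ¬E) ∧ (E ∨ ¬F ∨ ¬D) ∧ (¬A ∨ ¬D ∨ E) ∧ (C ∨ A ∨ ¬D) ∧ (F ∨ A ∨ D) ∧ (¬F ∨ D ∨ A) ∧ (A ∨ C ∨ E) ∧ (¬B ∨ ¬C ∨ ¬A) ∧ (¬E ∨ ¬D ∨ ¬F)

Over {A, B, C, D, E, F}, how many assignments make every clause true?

7

There are 2^6 = 64 truth assignments over (A, B, C, D, E, F).
Split on A. With A = True, the clauses containing A are satisfied and ¬A drops from the rest; 6 of the 2^5 = 32 assignments to the other variables satisfy what remains.
With A = False, by the same count on the reduced clause set, 1 assignment works.
Total: 6 + 1 = 7.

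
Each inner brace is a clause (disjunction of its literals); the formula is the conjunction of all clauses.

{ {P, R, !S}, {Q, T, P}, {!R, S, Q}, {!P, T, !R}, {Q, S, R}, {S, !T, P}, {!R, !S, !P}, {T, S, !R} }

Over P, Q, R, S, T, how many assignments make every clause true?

11

There are 2^5 = 32 truth assignments over (P, Q, R, S, T).
Split on Q. With Q = true, the clauses containing Q are satisfied and !Q drops from the rest; 8 of the 2^4 = 16 assignments to the other variables satisfy what remains.
With Q = false, by the same count on the reduced clause set, 3 assignments work.
(One model: P=F, Q=F, R=T, S=T, T=T.)
Total: 8 + 3 = 11.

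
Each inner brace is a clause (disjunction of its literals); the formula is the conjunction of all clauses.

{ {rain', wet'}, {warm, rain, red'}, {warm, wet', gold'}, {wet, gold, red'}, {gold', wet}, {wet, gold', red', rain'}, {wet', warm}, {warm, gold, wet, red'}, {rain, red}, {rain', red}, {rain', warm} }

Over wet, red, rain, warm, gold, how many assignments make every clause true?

2

There are 2^5 = 32 truth assignments over (wet, red, rain, warm, gold).
Split on wet. With wet = 1, the clauses containing wet are satisfied and wet' drops from the rest; 2 of the 2^4 = 16 assignments to the other variables satisfy what remains.
With wet = 0, by the same count on the reduced clause set, 0 assignments work.
Total: 2 + 0 = 2.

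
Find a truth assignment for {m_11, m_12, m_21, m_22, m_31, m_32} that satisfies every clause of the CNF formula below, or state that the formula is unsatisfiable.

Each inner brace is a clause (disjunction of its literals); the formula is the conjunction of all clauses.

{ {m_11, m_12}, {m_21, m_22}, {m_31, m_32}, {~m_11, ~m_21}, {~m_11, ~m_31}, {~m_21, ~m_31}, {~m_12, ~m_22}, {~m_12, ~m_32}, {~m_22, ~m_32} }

UNSATISFIABLE

Case m_11 = 1:
The clause (~m_21) is unit, so m_21 = 0.
The clause (m_22) is unit, so m_22 = 1.
The clause (~m_31) is unit, so m_31 = 0.
The clause (m_32) is unit, so m_32 = 1.
Now (~m_32) is unsatisfied and unit — conflict.
Backtrack on m_11: now try m_11 = 0.
The clause (m_12) is unit, so m_12 = 1.
The clause (~m_22) is unit, so m_22 = 0.
The clause (m_21) is unit, so m_21 = 1.
The clause (~m_31) is unit, so m_31 = 0.
The clause (m_32) is unit, so m_32 = 1.
Now (~m_32) is unsatisfied and unit — conflict.
Either choice for m_11 ends in contradiction.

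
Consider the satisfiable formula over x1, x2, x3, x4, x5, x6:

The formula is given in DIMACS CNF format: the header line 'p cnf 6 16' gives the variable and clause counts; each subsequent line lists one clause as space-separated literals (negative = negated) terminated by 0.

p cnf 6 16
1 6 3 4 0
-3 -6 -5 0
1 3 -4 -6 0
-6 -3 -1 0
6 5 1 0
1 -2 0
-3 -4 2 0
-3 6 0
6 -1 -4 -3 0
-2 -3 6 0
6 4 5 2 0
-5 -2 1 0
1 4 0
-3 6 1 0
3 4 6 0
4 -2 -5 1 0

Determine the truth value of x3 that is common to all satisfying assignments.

False

Suppose x3 = True.
(x6) alone gives x6 = True.
(¬x5) alone gives x5 = False.
(¬x1) alone gives x1 = False.
(¬x2) alone gives x2 = False.
(¬x4) alone gives x4 = False.
But (x4) is also a unit clause — contradiction.
So every satisfying assignment has x3 = False.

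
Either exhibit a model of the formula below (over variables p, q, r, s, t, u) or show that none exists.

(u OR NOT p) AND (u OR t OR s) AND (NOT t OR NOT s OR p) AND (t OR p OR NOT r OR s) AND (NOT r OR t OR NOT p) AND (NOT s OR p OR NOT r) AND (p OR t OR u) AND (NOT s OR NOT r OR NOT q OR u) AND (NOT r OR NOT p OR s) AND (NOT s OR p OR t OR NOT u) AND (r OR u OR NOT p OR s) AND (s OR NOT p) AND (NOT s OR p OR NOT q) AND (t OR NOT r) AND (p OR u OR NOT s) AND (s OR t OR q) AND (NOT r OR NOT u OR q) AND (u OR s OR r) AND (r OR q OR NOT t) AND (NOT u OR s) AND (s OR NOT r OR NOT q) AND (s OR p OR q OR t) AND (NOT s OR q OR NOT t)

Branch on u: set u = true.
The clause (s) is unit, so s = true.
Branch on t: set t = true.
The clause (p) is unit, so p = true.
The clause (q) is unit, so q = true.
All clauses hold; r can take either value.

p ↦ true; q ↦ true; r ↦ false; s ↦ true; t ↦ true; u ↦ true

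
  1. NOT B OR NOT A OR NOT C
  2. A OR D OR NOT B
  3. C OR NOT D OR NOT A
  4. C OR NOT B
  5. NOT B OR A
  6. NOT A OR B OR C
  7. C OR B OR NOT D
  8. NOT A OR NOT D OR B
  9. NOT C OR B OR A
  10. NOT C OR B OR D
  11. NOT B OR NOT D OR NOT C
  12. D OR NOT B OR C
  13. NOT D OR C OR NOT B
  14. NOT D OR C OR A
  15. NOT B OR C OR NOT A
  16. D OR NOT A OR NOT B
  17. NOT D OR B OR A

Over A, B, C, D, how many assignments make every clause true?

1

There are 2^4 = 16 truth assignments over (A, B, C, D).
Check each against the 17 clauses (columns in the order A, B, C, D):
  F F F F  ✓ satisfies all
  F F F T  ✗ fails (C OR B OR NOT D)
  F F T F  ✗ fails (NOT C OR B OR A)
  F F T T  ✗ fails (NOT C OR B OR A)
  F T F F  ✗ fails (A OR D OR NOT B)
  F T F T  ✗ fails (C OR NOT B)
  F T T F  ✗ fails (A OR D OR NOT B)
  F T T T  ✗ fails (NOT B OR A)
  T F F F  ✗ fails (NOT A OR B OR C)
  T F F T  ✗ fails (C OR NOT D OR NOT A)
  T F T F  ✗ fails (NOT C OR B OR D)
  T F T T  ✗ fails (NOT A OR NOT D OR B)
  T T F F  ✗ fails (C OR NOT B)
  T T F T  ✗ fails (C OR NOT D OR NOT A)
  T T T F  ✗ fails (NOT B OR NOT A OR NOT C)
  T T T T  ✗ fails (NOT B OR NOT A OR NOT C)
1 of the 16 rows is a model.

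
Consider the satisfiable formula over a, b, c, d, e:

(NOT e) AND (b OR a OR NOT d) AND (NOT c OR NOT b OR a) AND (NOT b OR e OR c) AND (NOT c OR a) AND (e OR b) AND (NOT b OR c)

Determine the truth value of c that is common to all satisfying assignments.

Suppose c = false.
The clause (NOT e) is unit, so e = false.
The clause (NOT b) is unit, so b = false.
Now (b) is unsatisfied and unit — conflict.
So every satisfying assignment has c = True.

True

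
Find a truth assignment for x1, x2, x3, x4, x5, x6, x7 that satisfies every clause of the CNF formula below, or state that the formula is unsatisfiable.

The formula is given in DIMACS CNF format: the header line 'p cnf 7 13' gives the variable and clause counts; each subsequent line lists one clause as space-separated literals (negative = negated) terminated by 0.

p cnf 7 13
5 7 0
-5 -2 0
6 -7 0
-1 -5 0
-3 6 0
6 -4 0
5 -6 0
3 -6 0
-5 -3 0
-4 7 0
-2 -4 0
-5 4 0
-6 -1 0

Try x5 = True.
The clause (¬x2) is unit, so x2 = False.
The clause (¬x1) is unit, so x1 = False.
The clause (¬x3) is unit, so x3 = False.
The clause (¬x6) is unit, so x6 = False.
The clause (¬x7) is unit, so x7 = False.
The clause (¬x4) is unit, so x4 = False.
Now (x4) is unsatisfied and unit — conflict.
So x5 must be the other value — set x5 = False.
The clause (x7) is unit, so x7 = True.
The clause (x6) is unit, so x6 = True.
Now (¬x6) is unsatisfied and unit — conflict.
Either choice for x5 ends in contradiction.

UNSATISFIABLE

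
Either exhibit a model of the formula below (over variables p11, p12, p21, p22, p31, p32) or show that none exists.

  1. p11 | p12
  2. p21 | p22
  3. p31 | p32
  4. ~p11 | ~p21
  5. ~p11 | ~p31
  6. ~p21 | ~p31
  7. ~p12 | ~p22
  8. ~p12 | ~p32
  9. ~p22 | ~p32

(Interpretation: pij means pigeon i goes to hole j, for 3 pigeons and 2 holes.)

Case p11 = 1:
From the singleton clause (~p21), p21 = 0.
From the singleton clause (p22), p22 = 1.
From the singleton clause (~p31), p31 = 0.
From the singleton clause (p32), p32 = 1.
But (~p32) is also a unit clause — contradiction.
That branch fails; take p11 = 0 instead.
From the singleton clause (p12), p12 = 1.
From the singleton clause (~p22), p22 = 0.
From the singleton clause (p21), p21 = 1.
From the singleton clause (~p31), p31 = 0.
From the singleton clause (p32), p32 = 1.
But (~p32) is also a unit clause — contradiction.
Both values of p11 lead to a conflict.

UNSATISFIABLE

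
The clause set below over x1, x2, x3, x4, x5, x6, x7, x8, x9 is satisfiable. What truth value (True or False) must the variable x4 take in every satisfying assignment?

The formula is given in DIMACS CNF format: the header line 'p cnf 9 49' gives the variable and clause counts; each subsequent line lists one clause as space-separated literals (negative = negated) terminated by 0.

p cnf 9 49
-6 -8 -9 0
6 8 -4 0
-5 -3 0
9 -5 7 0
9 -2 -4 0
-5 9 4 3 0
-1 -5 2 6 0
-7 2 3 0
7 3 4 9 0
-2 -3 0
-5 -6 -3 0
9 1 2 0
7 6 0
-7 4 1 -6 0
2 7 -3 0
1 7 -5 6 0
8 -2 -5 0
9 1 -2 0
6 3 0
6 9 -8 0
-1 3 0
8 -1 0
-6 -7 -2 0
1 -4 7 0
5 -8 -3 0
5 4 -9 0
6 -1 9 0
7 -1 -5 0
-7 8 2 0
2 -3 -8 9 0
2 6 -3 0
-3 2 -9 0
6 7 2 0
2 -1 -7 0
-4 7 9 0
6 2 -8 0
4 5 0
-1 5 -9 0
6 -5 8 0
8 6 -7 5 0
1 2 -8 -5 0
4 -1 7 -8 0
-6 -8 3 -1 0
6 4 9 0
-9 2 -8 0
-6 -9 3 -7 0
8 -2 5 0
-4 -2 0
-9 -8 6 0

Suppose x4 = True.
The clause (¬x2) is unit, so x2 = False.
Suppose x6 = True.
Suppose x8 = False.
The clause (¬x1) is unit, so x1 = False.
The clause (x9) is unit, so x9 = True.
The clause (x7) is unit, so x7 = True.
Now (¬x7) is unsatisfied and unit — conflict.
Backtrack on x8: now try x8 = True.
The clause (¬x9) is unit, so x9 = False.
The clause (x1) is unit, so x1 = True.
The clause (x3) is unit, so x3 = True.
Now (¬x3) is unsatisfied and unit — conflict.
Both values of x8 lead to a conflict.
Backtrack on x6: now try x6 = False.
The clause (x8) is unit, so x8 = True.
Now (¬x8) is unsatisfied and unit — conflict.
Both values of x6 lead to a conflict.
So every satisfying assignment has x4 = False.

False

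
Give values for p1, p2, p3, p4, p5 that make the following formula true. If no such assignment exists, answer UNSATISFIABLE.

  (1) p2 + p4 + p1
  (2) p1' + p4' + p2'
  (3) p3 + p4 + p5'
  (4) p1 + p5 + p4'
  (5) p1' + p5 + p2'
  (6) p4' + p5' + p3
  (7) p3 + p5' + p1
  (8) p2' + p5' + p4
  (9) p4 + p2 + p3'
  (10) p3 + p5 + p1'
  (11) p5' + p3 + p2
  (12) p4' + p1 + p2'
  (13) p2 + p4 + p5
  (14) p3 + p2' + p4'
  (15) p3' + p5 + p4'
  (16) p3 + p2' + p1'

p1 ↦ 0, p2 ↦ 1, p3 ↦ 0, p4 ↦ 0, p5 ↦ 0

Try p2 = 1.
Try p1 = 0.
(p4') alone gives p4 = 0.
(p5') alone gives p5 = 0.
No clause remains; p3 is free.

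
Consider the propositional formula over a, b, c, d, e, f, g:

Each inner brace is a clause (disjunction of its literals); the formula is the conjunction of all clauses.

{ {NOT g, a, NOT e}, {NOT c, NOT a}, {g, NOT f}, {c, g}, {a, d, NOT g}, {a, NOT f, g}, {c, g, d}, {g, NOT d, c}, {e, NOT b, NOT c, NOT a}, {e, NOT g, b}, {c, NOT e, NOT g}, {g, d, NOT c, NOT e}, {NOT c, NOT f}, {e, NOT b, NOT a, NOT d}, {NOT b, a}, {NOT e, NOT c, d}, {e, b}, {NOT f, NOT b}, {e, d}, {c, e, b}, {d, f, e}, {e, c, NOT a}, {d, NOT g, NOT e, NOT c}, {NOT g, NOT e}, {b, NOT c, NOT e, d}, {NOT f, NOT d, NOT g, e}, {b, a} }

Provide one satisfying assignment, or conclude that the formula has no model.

Try c = false.
The clause (g) is unit, so g = true.
The clause (NOT e) is unit, so e = false.
The clause (b) is unit, so b = true.
The clause (a) is unit, so a = true.
Now (NOT a) is unsatisfied and unit — conflict.
Undo c and try c = true.
The clause (NOT a) is unit, so a = false.
The clause (NOT f) is unit, so f = false.
The clause (NOT b) is unit, so b = false.
Now (b) is unsatisfied and unit — conflict.
Neither c = true nor c = false works.

UNSATISFIABLE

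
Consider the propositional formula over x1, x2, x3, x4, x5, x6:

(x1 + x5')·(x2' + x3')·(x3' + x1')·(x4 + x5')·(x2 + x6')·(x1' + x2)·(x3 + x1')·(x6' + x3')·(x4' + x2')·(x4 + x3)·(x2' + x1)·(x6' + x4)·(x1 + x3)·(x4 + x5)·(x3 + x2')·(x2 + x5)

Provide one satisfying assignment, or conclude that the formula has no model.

UNSATISFIABLE

Suppose x1 = 1.
Unit clause (x3') forces x3 = 0.
Now (x3) is unsatisfied and unit — conflict.
So x1 must be the other value — set x1 = 0.
Unit clause (x5') forces x5 = 0.
Unit clause (x2') forces x2 = 0.
Now (x2) is unsatisfied and unit — conflict.
Both values of x1 lead to a conflict.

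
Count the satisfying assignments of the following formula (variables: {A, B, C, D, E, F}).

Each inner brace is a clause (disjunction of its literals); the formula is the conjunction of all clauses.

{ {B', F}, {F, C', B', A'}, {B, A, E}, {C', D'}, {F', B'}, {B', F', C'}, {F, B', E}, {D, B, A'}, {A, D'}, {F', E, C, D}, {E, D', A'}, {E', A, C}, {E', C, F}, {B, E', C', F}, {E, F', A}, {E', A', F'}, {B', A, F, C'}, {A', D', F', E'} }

1

There are 2^6 = 64 truth assignments over (A, B, C, D, E, F).
Split on E. With E = 1, the clauses containing E are satisfied and E' drops from the rest; 1 of the 2^5 = 32 assignments to the other variables satisfy what remains.
With E = 0, by the same count on the reduced clause set, 0 assignments work.
(One model: A=F, B=F, C=T, D=F, E=T, F=T.)
Total: 1 + 0 = 1.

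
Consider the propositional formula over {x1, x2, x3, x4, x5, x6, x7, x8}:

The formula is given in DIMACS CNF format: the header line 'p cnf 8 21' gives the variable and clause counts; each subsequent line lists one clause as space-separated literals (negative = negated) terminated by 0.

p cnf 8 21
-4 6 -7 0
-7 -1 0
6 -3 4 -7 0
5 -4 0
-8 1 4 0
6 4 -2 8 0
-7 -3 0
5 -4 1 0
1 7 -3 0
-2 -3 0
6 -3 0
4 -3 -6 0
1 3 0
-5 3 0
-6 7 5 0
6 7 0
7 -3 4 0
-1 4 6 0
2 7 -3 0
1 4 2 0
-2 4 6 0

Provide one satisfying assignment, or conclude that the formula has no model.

UNSATISFIABLE

Suppose x7 = False.
From the singleton clause (x6), x6 = True.
From the singleton clause (x5), x5 = True.
From the singleton clause (x3), x3 = True.
From the singleton clause (x1), x1 = True.
From the singleton clause (¬x2), x2 = False.
That conflicts with the unit clause (x2).
So x7 must be the other value — set x7 = True.
From the singleton clause (¬x1), x1 = False.
From the singleton clause (¬x3), x3 = False.
That conflicts with the unit clause (x3).
Either choice for x7 ends in contradiction.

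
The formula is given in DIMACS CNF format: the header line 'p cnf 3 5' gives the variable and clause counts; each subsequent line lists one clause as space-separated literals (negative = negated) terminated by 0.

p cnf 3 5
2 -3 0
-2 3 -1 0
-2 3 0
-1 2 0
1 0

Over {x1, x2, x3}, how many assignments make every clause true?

There are 2^3 = 8 truth assignments over (x1, x2, x3).
Check each against the 5 clauses (columns in the order x1, x2, x3):
  F F F  ✗ fails (x1)
  F F T  ✗ fails (x2 ∨ ¬x3)
  F T F  ✗ fails (¬x2 ∨ x3)
  F T T  ✗ fails (x1)
  T F F  ✗ fails (¬x1 ∨ x2)
  T F T  ✗ fails (x2 ∨ ¬x3)
  T T F  ✗ fails (¬x2 ∨ x3 ∨ ¬x1)
  T T T  ✓ satisfies all
1 of the 8 rows is a model.

1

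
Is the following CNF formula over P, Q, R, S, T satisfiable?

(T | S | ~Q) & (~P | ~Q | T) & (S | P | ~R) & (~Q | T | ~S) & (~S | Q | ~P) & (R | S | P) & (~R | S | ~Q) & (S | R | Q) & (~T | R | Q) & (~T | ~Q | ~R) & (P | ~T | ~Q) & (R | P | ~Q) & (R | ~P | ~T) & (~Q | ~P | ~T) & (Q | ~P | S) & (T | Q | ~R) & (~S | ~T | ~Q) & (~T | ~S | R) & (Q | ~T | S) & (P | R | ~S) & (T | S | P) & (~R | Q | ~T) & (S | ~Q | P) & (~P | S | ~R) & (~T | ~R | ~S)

No, unsatisfiable

Try T = 1.
Try R = 1.
From the singleton clause (~Q), Q = 0.
But (Q) is also a unit clause — contradiction.
That branch fails; take R = 0 instead.
From the singleton clause (Q), Q = 1.
From the singleton clause (P), P = 1.
But (~P) is also a unit clause — contradiction.
Both values of R lead to a conflict.
That branch fails; take T = 0 instead.
Try S = 1.
From the singleton clause (~Q), Q = 0.
From the singleton clause (~P), P = 0.
From the singleton clause (~R), R = 0.
But (R) is also a unit clause — contradiction.
That branch fails; take S = 0 instead.
From the singleton clause (~Q), Q = 0.
From the singleton clause (R), R = 1.
But (~R) is also a unit clause — contradiction.
Both values of S lead to a conflict.
Both values of T lead to a conflict.
No assignment satisfies every clause.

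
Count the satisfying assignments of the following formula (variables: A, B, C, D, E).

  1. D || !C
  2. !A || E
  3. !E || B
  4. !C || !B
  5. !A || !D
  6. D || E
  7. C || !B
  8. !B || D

2

There are 2^5 = 32 truth assignments over (A, B, C, D, E).
Split on C. With C = true, the clauses containing C are satisfied and !C drops from the rest; 1 of the 2^4 = 16 assignments to the other variables satisfy what remains.
With C = false, by the same count on the reduced clause set, 1 assignment works.
(One model: A=F, B=F, C=F, D=T, E=F.)
Total: 1 + 1 = 2.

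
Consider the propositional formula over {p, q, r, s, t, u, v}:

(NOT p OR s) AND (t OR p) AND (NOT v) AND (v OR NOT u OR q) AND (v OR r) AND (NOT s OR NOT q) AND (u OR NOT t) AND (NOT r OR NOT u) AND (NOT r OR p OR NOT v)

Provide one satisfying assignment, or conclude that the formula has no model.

p=true, q=false, r=true, s=true, t=false, u=false, v=false

(NOT v) alone gives v = false.
(r) alone gives r = true.
(NOT u) alone gives u = false.
(NOT t) alone gives t = false.
(p) alone gives p = true.
(s) alone gives s = true.
(NOT q) alone gives q = false.
This assignment satisfies each clause.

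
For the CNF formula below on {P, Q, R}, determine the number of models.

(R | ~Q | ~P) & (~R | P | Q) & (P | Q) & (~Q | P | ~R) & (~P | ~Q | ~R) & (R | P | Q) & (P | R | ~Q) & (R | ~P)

1

There are 2^3 = 8 truth assignments over (P, Q, R).
Split on R. With R = 1, the clauses containing R are satisfied and ~R drops from the rest; 1 of the 2^2 = 4 assignments to the other variables satisfy what remains.
With R = 0, by the same count on the reduced clause set, 0 assignments work.
(One model: P=T, Q=F, R=T.)
Total: 1 + 0 = 1.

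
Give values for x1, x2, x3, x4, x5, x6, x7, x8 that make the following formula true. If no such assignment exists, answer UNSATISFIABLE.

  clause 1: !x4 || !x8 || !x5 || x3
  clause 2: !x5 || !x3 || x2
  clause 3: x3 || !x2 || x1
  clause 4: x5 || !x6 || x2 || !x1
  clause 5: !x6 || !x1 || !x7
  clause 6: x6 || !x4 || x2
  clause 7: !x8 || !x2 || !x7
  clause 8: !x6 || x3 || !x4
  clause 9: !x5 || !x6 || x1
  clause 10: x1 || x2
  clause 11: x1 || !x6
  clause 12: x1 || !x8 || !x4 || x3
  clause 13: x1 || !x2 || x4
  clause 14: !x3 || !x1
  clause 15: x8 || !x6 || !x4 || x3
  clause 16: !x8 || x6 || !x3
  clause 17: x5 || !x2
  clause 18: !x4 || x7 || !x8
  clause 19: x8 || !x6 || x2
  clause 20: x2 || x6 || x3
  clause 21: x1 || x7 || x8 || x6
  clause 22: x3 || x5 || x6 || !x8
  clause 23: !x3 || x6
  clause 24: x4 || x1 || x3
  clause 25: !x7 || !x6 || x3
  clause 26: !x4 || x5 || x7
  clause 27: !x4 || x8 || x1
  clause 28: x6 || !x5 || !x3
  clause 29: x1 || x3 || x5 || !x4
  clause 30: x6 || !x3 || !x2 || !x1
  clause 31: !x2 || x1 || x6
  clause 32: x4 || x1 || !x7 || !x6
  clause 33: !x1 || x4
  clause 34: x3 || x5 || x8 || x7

Case x1 = true:
From the singleton clause (!x3), x3 = false.
From the singleton clause (x4), x4 = true.
From the singleton clause (!x6), x6 = false.
From the singleton clause (x2), x2 = true.
From the singleton clause (x5), x5 = true.
From the singleton clause (!x8), x8 = false.
All clauses hold; x7 can take either value.

x1=true, x2=true, x3=false, x4=true, x5=true, x6=false, x7=true, x8=false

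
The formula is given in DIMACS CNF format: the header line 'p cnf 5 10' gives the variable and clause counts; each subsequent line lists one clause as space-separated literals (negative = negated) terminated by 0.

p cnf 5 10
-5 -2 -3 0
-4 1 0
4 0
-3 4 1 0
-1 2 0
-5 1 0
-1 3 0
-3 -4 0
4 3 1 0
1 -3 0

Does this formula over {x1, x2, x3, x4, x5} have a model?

(x4) alone gives x4 = True.
(x1) alone gives x1 = True.
(x2) alone gives x2 = True.
(x3) alone gives x3 = True.
Now (¬x3) is unsatisfied and unit — conflict.
No assignment satisfies every clause.

No, unsatisfiable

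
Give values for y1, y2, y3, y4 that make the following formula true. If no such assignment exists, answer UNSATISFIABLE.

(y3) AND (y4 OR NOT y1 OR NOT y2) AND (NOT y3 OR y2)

The clause (y3) is unit, so y3 = true.
The clause (y2) is unit, so y2 = true.
Case y4 = true:
No clause remains; y1 is free.

y1 ↦ true, y2 ↦ true, y3 ↦ true, y4 ↦ true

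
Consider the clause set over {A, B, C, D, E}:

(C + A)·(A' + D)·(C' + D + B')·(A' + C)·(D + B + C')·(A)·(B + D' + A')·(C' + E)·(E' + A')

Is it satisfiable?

No, unsatisfiable

(A) alone gives A = 1.
(D) alone gives D = 1.
(C) alone gives C = 1.
(B) alone gives B = 1.
(E) alone gives E = 1.
Now (E') is unsatisfied and unit — conflict.
No assignment satisfies every clause.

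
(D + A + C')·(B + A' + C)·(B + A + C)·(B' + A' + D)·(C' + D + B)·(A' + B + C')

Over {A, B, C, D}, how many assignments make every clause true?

6

There are 2^4 = 16 truth assignments over (A, B, C, D).
Split on D. With D = 1, the clauses containing D are satisfied and D' drops from the rest; 5 of the 2^3 = 8 assignments to the other variables satisfy what remains.
With D = 0, by the same count on the reduced clause set, 1 assignment works.
(One model: A=F, B=F, C=T, D=T.)
Total: 5 + 1 = 6.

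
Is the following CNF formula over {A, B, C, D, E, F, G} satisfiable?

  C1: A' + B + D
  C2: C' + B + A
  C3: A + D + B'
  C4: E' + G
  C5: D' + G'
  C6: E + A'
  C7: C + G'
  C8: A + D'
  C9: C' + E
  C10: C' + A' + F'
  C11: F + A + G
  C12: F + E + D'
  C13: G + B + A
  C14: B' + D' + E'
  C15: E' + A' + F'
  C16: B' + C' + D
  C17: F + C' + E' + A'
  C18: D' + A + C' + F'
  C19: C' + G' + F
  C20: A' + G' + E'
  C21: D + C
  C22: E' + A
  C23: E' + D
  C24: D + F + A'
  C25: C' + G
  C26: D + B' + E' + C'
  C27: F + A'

Branch on E: set E = 0.
From the singleton clause (A'), A = 0.
From the singleton clause (D'), D = 0.
From the singleton clause (B'), B = 0.
From the singleton clause (C'), C = 0.
But (C) is also a unit clause — contradiction.
So E must be the other value — set E = 1.
From the singleton clause (G), G = 1.
From the singleton clause (D'), D = 0.
But (D) is also a unit clause — contradiction.
Both values of E lead to a conflict.
No assignment satisfies every clause.

No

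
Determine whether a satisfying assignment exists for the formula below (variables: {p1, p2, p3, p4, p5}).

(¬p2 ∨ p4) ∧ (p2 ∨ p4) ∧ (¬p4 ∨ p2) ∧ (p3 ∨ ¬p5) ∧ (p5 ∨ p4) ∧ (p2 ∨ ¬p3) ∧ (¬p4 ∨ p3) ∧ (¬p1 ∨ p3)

Satisfiable

Case p2 = True:
From the singleton clause (p4), p4 = True.
From the singleton clause (p3), p3 = True.
All clauses hold; p1, p5 can take either value.
A satisfying assignment: p1=True; p2=True; p3=True; p4=True; p5=True.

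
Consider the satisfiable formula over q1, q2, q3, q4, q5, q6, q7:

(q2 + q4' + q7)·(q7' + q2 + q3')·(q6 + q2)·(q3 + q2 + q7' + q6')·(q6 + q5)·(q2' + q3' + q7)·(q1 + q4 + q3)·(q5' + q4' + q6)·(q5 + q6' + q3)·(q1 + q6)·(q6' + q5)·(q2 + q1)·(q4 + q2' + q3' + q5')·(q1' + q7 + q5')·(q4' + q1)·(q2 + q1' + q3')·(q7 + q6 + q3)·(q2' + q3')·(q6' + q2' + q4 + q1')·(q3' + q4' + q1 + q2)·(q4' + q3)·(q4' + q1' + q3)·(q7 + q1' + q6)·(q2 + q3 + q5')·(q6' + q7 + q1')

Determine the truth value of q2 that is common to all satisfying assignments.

Suppose q2 = 0.
The clause (q6) is unit, so q6 = 1.
The clause (q5) is unit, so q5 = 1.
The clause (q1) is unit, so q1 = 1.
The clause (q7) is unit, so q7 = 1.
The clause (q3') is unit, so q3 = 0.
But (q3) is also a unit clause — contradiction.
So every satisfying assignment has q2 = True.

True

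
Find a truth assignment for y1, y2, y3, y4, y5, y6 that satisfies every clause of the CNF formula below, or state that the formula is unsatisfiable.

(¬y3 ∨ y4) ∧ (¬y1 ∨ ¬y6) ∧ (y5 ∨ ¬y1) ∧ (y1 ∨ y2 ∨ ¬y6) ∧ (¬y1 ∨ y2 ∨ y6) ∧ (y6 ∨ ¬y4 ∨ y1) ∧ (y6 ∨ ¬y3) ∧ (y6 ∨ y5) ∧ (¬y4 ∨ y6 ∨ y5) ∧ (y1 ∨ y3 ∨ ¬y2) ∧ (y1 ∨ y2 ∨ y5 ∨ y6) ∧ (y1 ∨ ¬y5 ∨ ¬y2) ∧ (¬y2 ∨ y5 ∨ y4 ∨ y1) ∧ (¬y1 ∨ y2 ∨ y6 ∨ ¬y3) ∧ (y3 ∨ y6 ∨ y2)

y1=True,  y2=True,  y3=False,  y4=False,  y5=True,  y6=False

Branch on y3: set y3 = False.
Branch on y1: set y1 = True.
Unit clause (¬y6) forces y6 = False.
Unit clause (y5) forces y5 = True.
Unit clause (y2) forces y2 = True.
No clause remains; y4 is free.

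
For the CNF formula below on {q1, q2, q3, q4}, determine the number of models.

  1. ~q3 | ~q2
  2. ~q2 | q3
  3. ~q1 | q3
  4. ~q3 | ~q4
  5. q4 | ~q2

4

There are 2^4 = 16 truth assignments over (q1, q2, q3, q4).
Check each against the 5 clauses (columns in the order q1, q2, q3, q4):
  F F F F  ✓ satisfies all
  F F F T  ✓ satisfies all
  F F T F  ✓ satisfies all
  F F T T  ✗ fails (~q3 | ~q4)
  F T F F  ✗ fails (~q2 | q3)
  F T F T  ✗ fails (~q2 | q3)
  F T T F  ✗ fails (~q3 | ~q2)
  F T T T  ✗ fails (~q3 | ~q2)
  T F F F  ✗ fails (~q1 | q3)
  T F F T  ✗ fails (~q1 | q3)
  T F T F  ✓ satisfies all
  T F T T  ✗ fails (~q3 | ~q4)
  T T F F  ✗ fails (~q2 | q3)
  T T F T  ✗ fails (~q2 | q3)
  T T T F  ✗ fails (~q3 | ~q2)
  T T T T  ✗ fails (~q3 | ~q2)
4 of the 16 rows are models.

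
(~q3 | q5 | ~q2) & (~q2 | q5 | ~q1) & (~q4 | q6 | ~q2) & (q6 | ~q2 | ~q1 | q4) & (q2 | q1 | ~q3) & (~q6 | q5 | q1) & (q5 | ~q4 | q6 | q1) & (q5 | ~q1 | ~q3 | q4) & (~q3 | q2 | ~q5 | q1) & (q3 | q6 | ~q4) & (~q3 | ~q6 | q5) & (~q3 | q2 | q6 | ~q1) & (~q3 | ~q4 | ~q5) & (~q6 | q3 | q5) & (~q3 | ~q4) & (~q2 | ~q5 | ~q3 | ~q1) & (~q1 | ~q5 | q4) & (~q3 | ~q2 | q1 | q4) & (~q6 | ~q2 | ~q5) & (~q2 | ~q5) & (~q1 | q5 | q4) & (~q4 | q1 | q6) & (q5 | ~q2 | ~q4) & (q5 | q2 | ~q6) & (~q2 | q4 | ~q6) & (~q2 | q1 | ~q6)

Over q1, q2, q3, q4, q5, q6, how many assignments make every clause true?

There are 2^6 = 64 truth assignments over (q1, q2, q3, q4, q5, q6).
Split on q5. With q5 = 1, the clauses containing q5 are satisfied and ~q5 drops from the rest; 4 of the 2^5 = 32 assignments to the other variables satisfy what remains.
With q5 = 0, by the same count on the reduced clause set, 2 assignments work.
Total: 4 + 2 = 6.

6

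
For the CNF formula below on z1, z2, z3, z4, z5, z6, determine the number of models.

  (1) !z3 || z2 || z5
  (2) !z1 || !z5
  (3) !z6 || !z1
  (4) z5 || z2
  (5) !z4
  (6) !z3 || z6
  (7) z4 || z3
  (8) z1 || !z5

There are 2^6 = 64 truth assignments over (z1, z2, z3, z4, z5, z6).
Split on z6. With z6 = true, the clauses containing z6 are satisfied and !z6 drops from the rest; 1 of the 2^5 = 32 assignments to the other variables satisfy what remains.
With z6 = false, by the same count on the reduced clause set, 0 assignments work.
(One model: z1=F, z2=T, z3=T, z4=F, z5=F, z6=T.)
Total: 1 + 0 = 1.

1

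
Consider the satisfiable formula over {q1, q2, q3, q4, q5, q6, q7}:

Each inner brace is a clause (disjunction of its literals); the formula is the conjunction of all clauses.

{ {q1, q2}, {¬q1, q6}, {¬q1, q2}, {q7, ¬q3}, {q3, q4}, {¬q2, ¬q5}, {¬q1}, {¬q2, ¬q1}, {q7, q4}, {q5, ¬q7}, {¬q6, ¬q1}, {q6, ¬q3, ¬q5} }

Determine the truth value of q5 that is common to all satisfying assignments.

Suppose q5 = True.
From the singleton clause (¬q2), q2 = False.
From the singleton clause (q1), q1 = True.
But (¬q1) is also a unit clause — contradiction.
So every satisfying assignment has q5 = False.

False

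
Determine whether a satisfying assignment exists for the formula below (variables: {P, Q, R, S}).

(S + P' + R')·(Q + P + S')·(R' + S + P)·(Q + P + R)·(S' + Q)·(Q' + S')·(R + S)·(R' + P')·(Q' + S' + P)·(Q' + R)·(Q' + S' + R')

No

Suppose S = 0.
(R) alone gives R = 1.
(P') alone gives P = 0.
Now (P) is unsatisfied and unit — conflict.
Undo S and try S = 1.
(Q) alone gives Q = 1.
Now (Q') is unsatisfied and unit — conflict.
Neither S = 1 nor S = 0 works.
No assignment satisfies every clause.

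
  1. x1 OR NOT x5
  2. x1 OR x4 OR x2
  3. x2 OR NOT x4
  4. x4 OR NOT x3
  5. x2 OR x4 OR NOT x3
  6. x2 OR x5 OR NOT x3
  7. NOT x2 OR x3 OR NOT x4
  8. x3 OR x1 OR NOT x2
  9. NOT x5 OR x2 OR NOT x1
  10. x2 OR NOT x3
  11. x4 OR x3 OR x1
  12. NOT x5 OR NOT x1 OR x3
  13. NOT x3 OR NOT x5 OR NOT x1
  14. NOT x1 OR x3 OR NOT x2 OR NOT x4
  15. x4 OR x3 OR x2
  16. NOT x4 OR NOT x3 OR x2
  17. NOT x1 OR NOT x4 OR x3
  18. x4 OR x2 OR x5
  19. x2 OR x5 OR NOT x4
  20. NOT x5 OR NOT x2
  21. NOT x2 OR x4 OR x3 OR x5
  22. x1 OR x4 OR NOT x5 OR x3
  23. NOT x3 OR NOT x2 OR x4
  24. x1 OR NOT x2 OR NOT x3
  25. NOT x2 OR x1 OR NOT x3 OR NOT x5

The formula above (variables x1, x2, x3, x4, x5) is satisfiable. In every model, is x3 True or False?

Suppose x3 = false.
Case x1 = true:
The clause (NOT x5) is unit, so x5 = false.
The clause (NOT x4) is unit, so x4 = false.
The clause (x2) is unit, so x2 = true.
Now (NOT x2) is unsatisfied and unit — conflict.
Backtrack on x1: now try x1 = false.
The clause (NOT x5) is unit, so x5 = false.
The clause (NOT x2) is unit, so x2 = false.
The clause (x4) is unit, so x4 = true.
Now (NOT x4) is unsatisfied and unit — conflict.
Neither x1 = true nor x1 = false works.
So every satisfying assignment has x3 = True.

True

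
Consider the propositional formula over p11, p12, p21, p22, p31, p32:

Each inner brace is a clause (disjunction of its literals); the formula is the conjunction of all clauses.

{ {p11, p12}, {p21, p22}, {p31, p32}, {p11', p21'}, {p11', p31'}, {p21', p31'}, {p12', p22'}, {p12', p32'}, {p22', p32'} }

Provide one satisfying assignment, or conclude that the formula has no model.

Branch on p11: set p11 = 1.
(p21') alone gives p21 = 0.
(p22) alone gives p22 = 1.
(p31') alone gives p31 = 0.
(p32) alone gives p32 = 1.
That conflicts with the unit clause (p32').
That branch fails; take p11 = 0 instead.
(p12) alone gives p12 = 1.
(p22') alone gives p22 = 0.
(p21) alone gives p21 = 1.
(p31') alone gives p31 = 0.
(p32) alone gives p32 = 1.
That conflicts with the unit clause (p32').
Either choice for p11 ends in contradiction.

UNSATISFIABLE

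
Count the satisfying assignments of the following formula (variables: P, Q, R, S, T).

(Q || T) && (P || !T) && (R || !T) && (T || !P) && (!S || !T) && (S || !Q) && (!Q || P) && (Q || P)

There are 2^5 = 32 truth assignments over (P, Q, R, S, T).
Split on S. With S = true, the clauses containing S are satisfied and !S drops from the rest; 0 of the 2^4 = 16 assignments to the other variables satisfy what remains.
With S = false, by the same count on the reduced clause set, 1 assignment works.
(One model: P=T, Q=F, R=T, S=F, T=T.)
Total: 0 + 1 = 1.

1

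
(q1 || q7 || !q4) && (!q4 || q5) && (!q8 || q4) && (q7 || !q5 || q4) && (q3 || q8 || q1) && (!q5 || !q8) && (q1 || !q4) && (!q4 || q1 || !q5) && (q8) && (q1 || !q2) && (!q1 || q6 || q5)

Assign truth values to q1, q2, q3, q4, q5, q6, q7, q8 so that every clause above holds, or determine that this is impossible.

(q8) alone gives q8 = true.
(q4) alone gives q4 = true.
(q5) alone gives q5 = true.
But (!q5) is also a unit clause — contradiction.

UNSATISFIABLE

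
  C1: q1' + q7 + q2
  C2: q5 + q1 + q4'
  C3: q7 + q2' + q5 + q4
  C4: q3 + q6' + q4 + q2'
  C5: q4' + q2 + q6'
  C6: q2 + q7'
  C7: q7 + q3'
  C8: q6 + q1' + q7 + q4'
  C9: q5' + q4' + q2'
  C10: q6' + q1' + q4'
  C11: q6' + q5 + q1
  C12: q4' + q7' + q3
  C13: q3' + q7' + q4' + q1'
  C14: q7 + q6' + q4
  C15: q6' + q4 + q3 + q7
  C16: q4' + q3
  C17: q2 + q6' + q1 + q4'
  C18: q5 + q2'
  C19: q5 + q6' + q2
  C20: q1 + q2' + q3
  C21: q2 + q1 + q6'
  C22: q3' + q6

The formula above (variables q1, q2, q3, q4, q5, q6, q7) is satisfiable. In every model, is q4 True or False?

False

Suppose q4 = 1.
The clause (q3) is unit, so q3 = 1.
The clause (q7) is unit, so q7 = 1.
The clause (q2) is unit, so q2 = 1.
The clause (q5') is unit, so q5 = 0.
That conflicts with the unit clause (q5).
So every satisfying assignment has q4 = False.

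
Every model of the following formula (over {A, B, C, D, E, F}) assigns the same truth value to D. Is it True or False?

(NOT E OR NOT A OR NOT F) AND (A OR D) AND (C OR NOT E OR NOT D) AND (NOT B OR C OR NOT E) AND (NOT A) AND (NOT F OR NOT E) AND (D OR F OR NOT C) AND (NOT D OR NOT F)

Suppose D = false.
The clause (A) is unit, so A = true.
But (NOT A) is also a unit clause — contradiction.
So every satisfying assignment has D = True.

True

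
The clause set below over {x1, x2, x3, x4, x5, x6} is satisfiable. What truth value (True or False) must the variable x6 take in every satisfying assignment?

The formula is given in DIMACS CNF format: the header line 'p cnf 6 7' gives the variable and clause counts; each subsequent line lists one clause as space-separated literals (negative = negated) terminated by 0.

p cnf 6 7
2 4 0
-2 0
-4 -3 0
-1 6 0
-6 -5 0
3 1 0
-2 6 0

Suppose x6 = False.
(¬x2) alone gives x2 = False.
(x4) alone gives x4 = True.
(¬x3) alone gives x3 = False.
(¬x1) alone gives x1 = False.
Now (x1) is unsatisfied and unit — conflict.
So every satisfying assignment has x6 = True.

True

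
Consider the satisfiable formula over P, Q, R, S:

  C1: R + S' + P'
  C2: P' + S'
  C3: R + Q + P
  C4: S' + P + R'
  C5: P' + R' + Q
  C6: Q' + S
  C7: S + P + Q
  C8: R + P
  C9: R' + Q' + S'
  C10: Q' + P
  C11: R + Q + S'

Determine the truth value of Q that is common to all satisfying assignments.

False

Suppose Q = 1.
Unit clause (S) forces S = 1.
Unit clause (P') forces P = 0.
But (P) is also a unit clause — contradiction.
So every satisfying assignment has Q = False.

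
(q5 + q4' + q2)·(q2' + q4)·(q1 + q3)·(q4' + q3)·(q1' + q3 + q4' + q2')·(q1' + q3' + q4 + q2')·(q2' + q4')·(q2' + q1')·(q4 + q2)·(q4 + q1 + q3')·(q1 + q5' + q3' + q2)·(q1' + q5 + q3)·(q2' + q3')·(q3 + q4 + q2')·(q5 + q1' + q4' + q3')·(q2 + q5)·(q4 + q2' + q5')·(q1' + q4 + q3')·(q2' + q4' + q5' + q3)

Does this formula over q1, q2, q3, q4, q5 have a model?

Yes, satisfiable

Branch on q2: set q2 = 0.
From the singleton clause (q4), q4 = 1.
From the singleton clause (q5), q5 = 1.
From the singleton clause (q3), q3 = 1.
From the singleton clause (q1), q1 = 1.
Every clause now holds.
A satisfying assignment: q1=1, q2=0, q3=1, q4=1, q5=1.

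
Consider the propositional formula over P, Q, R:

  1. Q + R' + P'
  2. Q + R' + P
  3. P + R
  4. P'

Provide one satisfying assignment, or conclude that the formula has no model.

P ↦ 0, Q ↦ 1, R ↦ 1

The clause (P') is unit, so P = 0.
The clause (R) is unit, so R = 1.
The clause (Q) is unit, so Q = 1.
All clauses are satisfied.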